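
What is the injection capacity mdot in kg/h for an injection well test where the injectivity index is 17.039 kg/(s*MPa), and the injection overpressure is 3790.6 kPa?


mdot = II * dP / 1000
mdot = 17.039 * 3790.6 / 1000
mdot = 64.58803 kg/s
Convert: 64.58803 kg/s * 3600.0 = 2.3252e+05 kg/h
mdot = 2.3252e+05 kg/h


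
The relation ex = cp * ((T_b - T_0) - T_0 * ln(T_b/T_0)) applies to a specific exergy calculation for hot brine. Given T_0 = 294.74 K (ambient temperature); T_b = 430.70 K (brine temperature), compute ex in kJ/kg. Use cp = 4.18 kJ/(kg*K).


ex = cp * ((T_b - T_0) - T_0 * ln(T_b/T_0))
ex = 4.18 * ((430.70 - 294.74) - 294.74 * ln(430.70/294.74))
ex = 100.99 kJ/kg


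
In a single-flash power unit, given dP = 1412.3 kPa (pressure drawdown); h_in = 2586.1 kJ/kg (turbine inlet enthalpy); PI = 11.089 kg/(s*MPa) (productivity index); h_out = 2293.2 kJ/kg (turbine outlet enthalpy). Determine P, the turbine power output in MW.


Step 1: mdot = PI * dP / 1000 = 11.089 * 1412.3 / 1000 = 15.66099 kg/s
Step 2: P = mdot*(h_in - h_out)/1000 = 15.66099*(2586.1 - 2293.2)/1000 = 4.5871 MW
P = 4.5871 MW


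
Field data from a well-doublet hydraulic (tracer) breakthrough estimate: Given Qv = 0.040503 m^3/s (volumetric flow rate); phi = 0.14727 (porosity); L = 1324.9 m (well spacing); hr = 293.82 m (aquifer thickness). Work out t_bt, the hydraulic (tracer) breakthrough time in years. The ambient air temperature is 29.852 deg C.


t_bt = pi * hr * phi * L^2 / (3 * Qv) / (365.25*86400)
t_bt = pi * 293.82 * 0.14727 * 1324.9^2 / (3 * 0.040503) / (365.25*86400)
t_bt = 62.230 years


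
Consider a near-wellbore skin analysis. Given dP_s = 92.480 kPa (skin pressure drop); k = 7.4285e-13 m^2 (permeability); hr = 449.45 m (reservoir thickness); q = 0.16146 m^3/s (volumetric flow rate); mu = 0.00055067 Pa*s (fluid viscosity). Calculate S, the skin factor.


S = dP_s * 1000 * 2*pi*k*hr / (q*mu)
S = 92.480 * 1000 * 2*pi*7.4285e-13*449.45 / (0.16146*0.00055067)
S = 2.1820


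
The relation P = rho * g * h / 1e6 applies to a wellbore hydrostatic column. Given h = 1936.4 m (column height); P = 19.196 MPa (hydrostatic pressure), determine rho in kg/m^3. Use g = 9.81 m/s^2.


rho = P * 1e6 / (g * h)
rho = 19.196 * 1e6 / (9.81 * 1936.4)
rho = 1010.5 kg/m^3


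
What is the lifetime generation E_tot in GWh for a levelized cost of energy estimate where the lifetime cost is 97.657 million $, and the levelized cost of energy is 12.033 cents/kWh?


E_tot = C_tot / LCOE * 100
E_tot = 97.657 / 12.033 * 100
E_tot = 811.58 GWh


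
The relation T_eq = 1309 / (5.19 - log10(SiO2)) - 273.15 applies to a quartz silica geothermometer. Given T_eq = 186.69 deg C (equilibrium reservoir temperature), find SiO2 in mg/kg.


SiO2 = 10^(5.19 - 1309/(T_eq + 273.15))
SiO2 = 10^(5.19 - 1309/(186.69 + 273.15))
SiO2 = 220.47 mg/kg


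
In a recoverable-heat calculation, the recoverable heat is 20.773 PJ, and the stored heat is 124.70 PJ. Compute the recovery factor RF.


RF = Q_rec / Q_s
RF = 20.773 / 124.70
RF = 0.16658


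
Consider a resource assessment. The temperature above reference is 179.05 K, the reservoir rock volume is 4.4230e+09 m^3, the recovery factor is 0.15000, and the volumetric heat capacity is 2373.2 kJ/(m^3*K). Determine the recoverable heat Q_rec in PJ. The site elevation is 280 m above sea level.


Step 1: Q_s = Vr*rhoc*dT/1e12 = 4.4230e+09*2373.2*179.05/1e12 = 1879.428 PJ
Step 2: Q_rec = Q_s * RF = 1879.428 * 0.15 = 281.91 PJ
Q_rec = 281.91 PJ


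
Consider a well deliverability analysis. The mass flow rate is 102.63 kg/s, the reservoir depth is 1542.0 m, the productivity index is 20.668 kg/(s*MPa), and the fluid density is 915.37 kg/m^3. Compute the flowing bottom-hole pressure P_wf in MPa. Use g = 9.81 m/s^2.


Step 1: P_i = rho*g*h/1e6 = 915.37*9.81*1542.0/1e6 = 13.84682 MPa
Step 2: P_wf = P_i - mdot/PI = 13.84682 - 102.63/20.668 = 8.8812 MPa
P_wf = 8.8812 MPa


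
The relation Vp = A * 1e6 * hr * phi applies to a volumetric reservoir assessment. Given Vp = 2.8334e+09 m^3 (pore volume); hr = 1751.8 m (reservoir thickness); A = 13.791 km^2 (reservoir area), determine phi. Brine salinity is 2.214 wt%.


phi = Vp / (A * 1e6 * hr)
phi = 2.8334e+09 / (13.791 * 1e6 * 1751.8)
phi = 0.11728


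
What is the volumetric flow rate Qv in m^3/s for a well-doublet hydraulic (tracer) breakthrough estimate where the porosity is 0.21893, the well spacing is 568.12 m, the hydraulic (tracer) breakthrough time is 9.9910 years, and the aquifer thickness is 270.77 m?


Qv = pi*hr*phi*L^2 / (3*t_bt*365.25*86400)
Qv = pi*270.77*0.21893*568.12^2 / (3*9.9910*365.25*86400)
Qv = 0.063548 m^3/s


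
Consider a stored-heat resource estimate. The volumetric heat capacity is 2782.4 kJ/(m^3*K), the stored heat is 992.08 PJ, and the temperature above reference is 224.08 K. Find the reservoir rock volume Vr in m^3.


Vr = Q_s * 1e12 / (rhoc * dT)
Vr = 992.08 * 1e12 / (2782.4 * 224.08)
Vr = 1.5912e+09 m^3


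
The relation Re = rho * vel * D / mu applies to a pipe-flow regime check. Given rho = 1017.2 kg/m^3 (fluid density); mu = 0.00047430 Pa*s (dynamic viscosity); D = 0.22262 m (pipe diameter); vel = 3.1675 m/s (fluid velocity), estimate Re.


Re = rho * vel * D / mu
Re = 1017.2 * 3.1675 * 0.22262 / 0.00047430
Re = 1.5123e+06


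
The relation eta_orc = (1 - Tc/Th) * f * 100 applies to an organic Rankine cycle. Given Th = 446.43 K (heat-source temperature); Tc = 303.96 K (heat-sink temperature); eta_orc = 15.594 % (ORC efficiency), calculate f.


f = (eta_orc/100) / (1 - Tc/Th)
f = (15.594/100) / (1 - 303.96/446.43)
f = 0.48864


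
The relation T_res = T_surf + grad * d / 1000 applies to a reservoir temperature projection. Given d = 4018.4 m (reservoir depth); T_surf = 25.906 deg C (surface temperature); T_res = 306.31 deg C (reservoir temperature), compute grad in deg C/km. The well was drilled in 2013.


grad = (T_res - T_surf) / d * 1000
grad = (306.31 - 25.906) / 4018.4 * 1000
grad = 69.780 deg C/km


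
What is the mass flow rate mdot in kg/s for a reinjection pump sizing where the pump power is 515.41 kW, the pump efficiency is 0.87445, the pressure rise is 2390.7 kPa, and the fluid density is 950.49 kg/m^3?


mdot = P_pump * rho * eta / dP
mdot = 515.41 * 950.49 * 0.87445 / 2390.7
mdot = 179.19 kg/s


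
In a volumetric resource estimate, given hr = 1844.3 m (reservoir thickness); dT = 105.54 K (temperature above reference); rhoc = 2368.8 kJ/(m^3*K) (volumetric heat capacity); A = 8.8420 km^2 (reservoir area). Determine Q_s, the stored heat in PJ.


Step 1: Vr = A*1e6*hr = 8.842*1e6*1844.3 = 1.630730e+10 m^3
Step 2: Q_s = Vr*rhoc*dT/1e12 = 1.630730e+10*2368.8*105.54/1e12 = 4076.9 PJ
Q_s = 4076.9 PJ


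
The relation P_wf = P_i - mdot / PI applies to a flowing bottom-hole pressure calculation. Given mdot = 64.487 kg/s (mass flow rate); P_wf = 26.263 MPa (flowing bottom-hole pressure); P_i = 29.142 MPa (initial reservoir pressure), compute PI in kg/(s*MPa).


PI = mdot / (P_i - P_wf)
PI = 64.487 / (29.142 - 26.263)
PI = 22.399 kg/(s*MPa)


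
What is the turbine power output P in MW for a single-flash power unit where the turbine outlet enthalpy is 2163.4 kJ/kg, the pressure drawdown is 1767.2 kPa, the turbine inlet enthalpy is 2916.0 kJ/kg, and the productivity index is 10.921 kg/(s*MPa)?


Step 1: mdot = PI * dP / 1000 = 10.921 * 1767.2 / 1000 = 19.29959 kg/s
Step 2: P = mdot*(h_in - h_out)/1000 = 19.29959*(2916.0 - 2163.4)/1000 = 14.525 MW
P = 14.525 MW


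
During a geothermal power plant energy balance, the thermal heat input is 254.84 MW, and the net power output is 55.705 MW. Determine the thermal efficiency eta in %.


eta = W_net / Q_in * 100
eta = 55.705 / 254.84 * 100
eta = 21.859 %


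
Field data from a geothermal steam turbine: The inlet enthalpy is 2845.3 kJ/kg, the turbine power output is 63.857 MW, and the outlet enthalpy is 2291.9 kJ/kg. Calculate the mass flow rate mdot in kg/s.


mdot = P * 1000 / (h_in - h_out)
mdot = 63.857 * 1000 / (2845.3 - 2291.9)
mdot = 115.39 kg/s


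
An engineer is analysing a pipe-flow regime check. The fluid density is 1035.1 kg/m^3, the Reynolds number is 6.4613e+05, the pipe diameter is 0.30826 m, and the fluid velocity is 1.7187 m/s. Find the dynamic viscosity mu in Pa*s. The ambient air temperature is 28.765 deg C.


mu = rho * vel * D / Re
mu = 1035.1 * 1.7187 * 0.30826 / 6.4613e+05
mu = 0.00084875 Pa*s


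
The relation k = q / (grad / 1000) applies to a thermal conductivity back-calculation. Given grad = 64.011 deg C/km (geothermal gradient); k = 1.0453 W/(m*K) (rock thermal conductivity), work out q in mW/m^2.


q = k * grad / 1000
q = 1.0453 * 64.011 / 1000
q = 0.06691070 W/m^2
Convert: 0.06691070 W/m^2 * 1000.0 = 66.911 mW/m^2
q = 66.911 mW/m^2


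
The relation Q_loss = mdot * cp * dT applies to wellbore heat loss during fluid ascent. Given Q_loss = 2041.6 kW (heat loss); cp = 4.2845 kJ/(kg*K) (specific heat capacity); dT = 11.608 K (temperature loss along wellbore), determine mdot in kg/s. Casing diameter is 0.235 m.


mdot = Q_loss / (cp * dT)
mdot = 2041.6 / (4.2845 * 11.608)
mdot = 41.050 kg/s


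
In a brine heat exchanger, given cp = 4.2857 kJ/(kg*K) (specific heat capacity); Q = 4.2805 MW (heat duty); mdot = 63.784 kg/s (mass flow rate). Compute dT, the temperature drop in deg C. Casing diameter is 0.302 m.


dT = Q * 1000 / (mdot * cp)
dT = 4.2805 * 1000 / (63.784 * 4.2857)
dT = 15.65889 K
Convert (temperature difference, 1 K = 1 deg C): 15.65889 K = 15.65889 deg C
dT = 15.659 deg C


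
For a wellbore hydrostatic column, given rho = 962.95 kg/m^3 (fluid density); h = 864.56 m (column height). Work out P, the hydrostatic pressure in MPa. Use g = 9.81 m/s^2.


P = rho * g * h / 1e6
P = 962.95 * 9.81 * 864.56 / 1e6
P = 8.1671 MPa


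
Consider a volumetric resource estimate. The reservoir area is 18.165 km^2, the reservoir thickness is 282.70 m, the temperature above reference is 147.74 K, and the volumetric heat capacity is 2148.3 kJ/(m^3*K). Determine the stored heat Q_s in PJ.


Step 1: Vr = A*1e6*hr = 18.165*1e6*282.7 = 5.135246e+09 m^3
Step 2: Q_s = Vr*rhoc*dT/1e12 = 5.135246e+09*2148.3*147.74/1e12 = 1629.9 PJ
Q_s = 1629.9 PJ


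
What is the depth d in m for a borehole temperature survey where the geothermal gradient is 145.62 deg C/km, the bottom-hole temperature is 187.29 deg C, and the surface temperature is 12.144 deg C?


d = (T_d - T_surf) / grad * 1000
d = (187.29 - 12.144) / 145.62 * 1000
d = 1202.8 m


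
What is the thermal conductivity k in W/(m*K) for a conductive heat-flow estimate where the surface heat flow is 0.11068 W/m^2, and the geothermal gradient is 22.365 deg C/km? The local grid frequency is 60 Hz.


k = q * 1000 / grad
k = 0.11068 * 1000 / 22.365
k = 4.9488 W/(m*K)


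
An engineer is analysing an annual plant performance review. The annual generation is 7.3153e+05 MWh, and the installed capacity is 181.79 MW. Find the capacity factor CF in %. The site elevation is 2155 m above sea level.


CF = E_a / (cap * 8760) * 100
CF = 7.3153e+05 / (181.79 * 8760) * 100
CF = 45.937 %


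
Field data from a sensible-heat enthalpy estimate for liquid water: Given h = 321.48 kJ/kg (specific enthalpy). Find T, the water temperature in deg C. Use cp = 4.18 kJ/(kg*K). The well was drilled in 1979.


T = h / cp
T = 321.48 / 4.18
T = 76.909 deg C


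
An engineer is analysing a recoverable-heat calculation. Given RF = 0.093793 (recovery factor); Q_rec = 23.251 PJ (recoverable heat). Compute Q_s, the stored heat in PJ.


Q_s = Q_rec / RF
Q_s = 23.251 / 0.093793
Q_s = 247.90 PJ


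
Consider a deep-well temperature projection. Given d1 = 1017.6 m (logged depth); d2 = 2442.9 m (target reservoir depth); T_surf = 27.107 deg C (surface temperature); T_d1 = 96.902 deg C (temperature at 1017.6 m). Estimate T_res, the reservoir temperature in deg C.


Step 1: grad = (T_d1 - T_surf)/d1 * 1000 = (96.902 - 27.107)/1017.6 * 1000 = 68.58785 deg C/km
Step 2: T_res = T_surf + grad*d2/1000 = 27.107 + 68.58785*2442.9/1000 = 194.66 deg C
T_res = 194.66 deg C


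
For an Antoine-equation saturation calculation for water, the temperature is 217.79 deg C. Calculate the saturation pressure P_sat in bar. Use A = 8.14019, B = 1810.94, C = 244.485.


P_sat = 10^(A - B/(C + T)) / 760 * 0.101325
P_sat = 10^(8.14019 - 1810.94/(244.485 + 217.79)) / 760 * 0.101325
P_sat = 2.226595 MPa
Convert: 2.226595 MPa * 10.0 = 22.266 bar
P_sat = 22.266 bar


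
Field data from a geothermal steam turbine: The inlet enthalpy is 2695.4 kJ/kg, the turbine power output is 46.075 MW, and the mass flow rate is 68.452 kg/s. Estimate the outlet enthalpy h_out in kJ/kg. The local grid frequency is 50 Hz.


h_out = h_in - P * 1000 / mdot
h_out = 2695.4 - 46.075 * 1000 / 68.452
h_out = 2022.3 kJ/kg


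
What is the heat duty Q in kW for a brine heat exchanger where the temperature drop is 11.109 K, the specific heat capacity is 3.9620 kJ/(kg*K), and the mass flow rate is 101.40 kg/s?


Q = mdot * cp * dT / 1000
Q = 101.40 * 3.9620 * 11.109 / 1000
Q = 4.463005 MW
Convert: 4.463005 MW * 1000.0 = 4463.0 kW
Q = 4463.0 kW


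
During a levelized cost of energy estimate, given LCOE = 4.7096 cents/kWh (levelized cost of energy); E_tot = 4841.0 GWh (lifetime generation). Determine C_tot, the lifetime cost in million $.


C_tot = LCOE / 100 * E_tot
C_tot = 4.7096 / 100 * 4841.0
C_tot = 227.99 million $


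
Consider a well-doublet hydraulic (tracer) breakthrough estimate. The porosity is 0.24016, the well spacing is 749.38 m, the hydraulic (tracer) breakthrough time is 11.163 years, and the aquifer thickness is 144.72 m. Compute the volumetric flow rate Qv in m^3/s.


Qv = pi*hr*phi*L^2 / (3*t_bt*365.25*86400)
Qv = pi*144.72*0.24016*749.38^2 / (3*11.163*365.25*86400)
Qv = 0.058020 m^3/s


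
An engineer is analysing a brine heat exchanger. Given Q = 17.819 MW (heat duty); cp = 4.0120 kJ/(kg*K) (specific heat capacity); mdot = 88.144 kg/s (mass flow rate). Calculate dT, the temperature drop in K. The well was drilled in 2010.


dT = Q * 1000 / (mdot * cp)
dT = 17.819 * 1000 / (88.144 * 4.0120)
dT = 50.388 K


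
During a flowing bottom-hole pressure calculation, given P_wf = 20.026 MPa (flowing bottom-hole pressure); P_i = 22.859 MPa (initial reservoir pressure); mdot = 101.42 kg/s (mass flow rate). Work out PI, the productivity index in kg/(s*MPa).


PI = mdot / (P_i - P_wf)
PI = 101.42 / (22.859 - 20.026)
PI = 35.800 kg/(s*MPa)


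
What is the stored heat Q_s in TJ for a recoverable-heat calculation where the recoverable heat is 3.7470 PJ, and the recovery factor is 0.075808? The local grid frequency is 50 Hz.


Q_s = Q_rec / RF
Q_s = 3.7470 / 0.075808
Q_s = 49.42750 PJ
Convert: 49.42750 PJ * 1000.0 = 49428 TJ
Q_s = 49428 TJ


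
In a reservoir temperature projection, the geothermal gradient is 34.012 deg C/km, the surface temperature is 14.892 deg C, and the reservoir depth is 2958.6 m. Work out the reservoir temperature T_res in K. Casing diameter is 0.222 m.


T_res = T_surf + grad * d / 1000
T_res = 14.892 + 34.012 * 2958.6 / 1000
T_res = 115.5199 deg C
Convert to K: 115.5199 + 273.15 = 388.67 K
T_res = 388.67 K


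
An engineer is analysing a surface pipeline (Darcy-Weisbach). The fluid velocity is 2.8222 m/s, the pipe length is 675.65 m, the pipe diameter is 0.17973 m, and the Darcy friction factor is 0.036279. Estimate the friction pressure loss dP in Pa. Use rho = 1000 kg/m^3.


dP = f * (L/D) * (rho*vel^2/2) / 1000
dP = 0.036279 * (675.65/0.17973) * (1000*2.8222^2/2) / 1000
dP = 543.1279 kPa
Convert: 543.1279 kPa * 1000.0 = 5.4313e+05 Pa
dP = 5.4313e+05 Pa


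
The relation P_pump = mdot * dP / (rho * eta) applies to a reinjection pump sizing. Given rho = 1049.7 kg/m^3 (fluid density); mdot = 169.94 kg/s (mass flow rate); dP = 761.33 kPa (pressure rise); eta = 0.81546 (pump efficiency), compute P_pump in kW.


P_pump = mdot * dP / (rho * eta)
P_pump = 169.94 * 761.33 / (1049.7 * 0.81546)
P_pump = 151.15 kW


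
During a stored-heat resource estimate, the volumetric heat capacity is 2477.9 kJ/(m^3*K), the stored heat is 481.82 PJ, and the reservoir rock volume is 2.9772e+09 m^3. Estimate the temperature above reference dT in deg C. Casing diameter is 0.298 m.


dT = Q_s * 1e12 / (Vr * rhoc)
dT = 481.82 * 1e12 / (2.9772e+09 * 2477.9)
dT = 65.31201 K
Convert (temperature difference, 1 K = 1 deg C): 65.31201 K = 65.31201 deg C
dT = 65.312 deg C


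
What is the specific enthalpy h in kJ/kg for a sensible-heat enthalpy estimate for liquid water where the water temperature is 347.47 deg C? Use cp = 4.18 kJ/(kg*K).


h = cp * T
h = 4.18 * 347.47
h = 1452.4 kJ/kg


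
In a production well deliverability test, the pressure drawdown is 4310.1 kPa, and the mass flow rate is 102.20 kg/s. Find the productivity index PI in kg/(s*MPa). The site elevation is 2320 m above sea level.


PI = mdot * 1000 / dP
PI = 102.20 * 1000 / 4310.1
PI = 23.712 kg/(s*MPa)


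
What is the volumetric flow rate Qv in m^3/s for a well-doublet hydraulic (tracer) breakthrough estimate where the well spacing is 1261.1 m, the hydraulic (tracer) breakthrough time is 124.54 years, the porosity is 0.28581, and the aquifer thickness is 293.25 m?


Qv = pi*hr*phi*L^2 / (3*t_bt*365.25*86400)
Qv = pi*293.25*0.28581*1261.1^2 / (3*124.54*365.25*86400)
Qv = 0.035517 m^3/s


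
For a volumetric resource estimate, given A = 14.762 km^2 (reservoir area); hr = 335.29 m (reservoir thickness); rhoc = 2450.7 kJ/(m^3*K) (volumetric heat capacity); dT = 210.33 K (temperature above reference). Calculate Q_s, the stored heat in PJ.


Step 1: Vr = A*1e6*hr = 14.762*1e6*335.29 = 4.949551e+09 m^3
Step 2: Q_s = Vr*rhoc*dT/1e12 = 4.949551e+09*2450.7*210.33/1e12 = 2551.3 PJ
Q_s = 2551.3 PJ


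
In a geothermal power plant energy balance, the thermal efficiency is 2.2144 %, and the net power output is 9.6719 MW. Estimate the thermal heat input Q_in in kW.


Q_in = W_net / (eta / 100)
Q_in = 9.6719 / (2.2144 / 100)
Q_in = 436.7729 MW
Convert: 436.7729 MW * 1000.0 = 4.3677e+05 kW
Q_in = 4.3677e+05 kW


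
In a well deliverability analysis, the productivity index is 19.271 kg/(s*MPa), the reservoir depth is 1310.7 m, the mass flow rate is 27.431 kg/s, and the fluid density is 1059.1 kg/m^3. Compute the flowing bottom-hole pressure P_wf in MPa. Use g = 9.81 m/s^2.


Step 1: P_i = rho*g*h/1e6 = 1059.1*9.81*1310.7/1e6 = 13.61787 MPa
Step 2: P_wf = P_i - mdot/PI = 13.61787 - 27.431/19.271 = 12.194 MPa
P_wf = 12.194 MPa


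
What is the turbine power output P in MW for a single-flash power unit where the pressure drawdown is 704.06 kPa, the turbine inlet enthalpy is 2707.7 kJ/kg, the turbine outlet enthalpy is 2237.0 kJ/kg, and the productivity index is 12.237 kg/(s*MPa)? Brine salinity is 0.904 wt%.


Step 1: mdot = PI * dP / 1000 = 12.237 * 704.06 / 1000 = 8.615582 kg/s
Step 2: P = mdot*(h_in - h_out)/1000 = 8.615582*(2707.7 - 2237.0)/1000 = 4.0554 MW
P = 4.0554 MW


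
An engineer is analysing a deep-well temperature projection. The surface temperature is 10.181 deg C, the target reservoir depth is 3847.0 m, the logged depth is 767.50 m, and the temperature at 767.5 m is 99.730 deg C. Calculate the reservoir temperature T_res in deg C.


Step 1: grad = (T_d1 - T_surf)/d1 * 1000 = (99.73 - 10.181)/767.5 * 1000 = 116.6762 deg C/km
Step 2: T_res = T_surf + grad*d2/1000 = 10.181 + 116.6762*3847.0/1000 = 459.03 deg C
T_res = 459.03 deg C


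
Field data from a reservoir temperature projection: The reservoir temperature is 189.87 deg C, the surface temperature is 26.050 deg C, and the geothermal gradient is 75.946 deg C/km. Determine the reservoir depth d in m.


d = (T_res - T_surf) / grad * 1000
d = (189.87 - 26.050) / 75.946 * 1000
d = 2157.1 m


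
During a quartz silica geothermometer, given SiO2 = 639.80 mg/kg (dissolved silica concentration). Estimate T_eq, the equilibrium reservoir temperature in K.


T_eq = 1309 / (5.19 - log10(SiO2)) - 273.15
T_eq = 1309 / (5.19 - log10(639.80)) - 273.15
T_eq = 275.9374 deg C
Convert to K: 275.9374 + 273.15 = 549.09 K
T_eq = 549.09 K


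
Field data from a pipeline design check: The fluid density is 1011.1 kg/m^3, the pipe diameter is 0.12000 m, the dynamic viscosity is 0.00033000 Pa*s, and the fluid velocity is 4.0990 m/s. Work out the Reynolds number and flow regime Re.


Step 1: Re = rho*vel*D/mu = 1011.1*4.099*0.12/0.00033 = 1.5071e+06
Step 2: Re = 1.5071e+06 > 4000, so flow is turbulent.
Re = 1.5071e+06 (turbulent)


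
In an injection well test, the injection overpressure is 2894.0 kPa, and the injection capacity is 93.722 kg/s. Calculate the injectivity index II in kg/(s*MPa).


II = mdot * 1000 / dP
II = 93.722 * 1000 / 2894.0
II = 32.385 kg/(s*MPa)


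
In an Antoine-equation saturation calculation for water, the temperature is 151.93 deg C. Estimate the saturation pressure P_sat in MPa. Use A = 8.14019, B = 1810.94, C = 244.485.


P_sat = 10^(A - B/(C + T)) / 760 * 0.101325
P_sat = 10^(8.14019 - 1810.94/(244.485 + 151.93)) / 760 * 0.101325
P_sat = 0.49751 MPa


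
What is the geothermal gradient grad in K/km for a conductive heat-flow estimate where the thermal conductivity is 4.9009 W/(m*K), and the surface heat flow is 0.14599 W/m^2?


grad = q * 1000 / k
grad = 0.14599 * 1000 / 4.9009
grad = 29.78841 deg C/km
Convert: 29.78841 deg C/km * 1.0 = 29.788 K/km
grad = 29.788 K/km


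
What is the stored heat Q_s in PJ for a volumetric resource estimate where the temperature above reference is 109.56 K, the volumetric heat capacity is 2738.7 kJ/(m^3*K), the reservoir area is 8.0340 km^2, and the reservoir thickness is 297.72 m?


Step 1: Vr = A*1e6*hr = 8.034*1e6*297.72 = 2.391882e+09 m^3
Step 2: Q_s = Vr*rhoc*dT/1e12 = 2.391882e+09*2738.7*109.56/1e12 = 717.69 PJ
Q_s = 717.69 PJ


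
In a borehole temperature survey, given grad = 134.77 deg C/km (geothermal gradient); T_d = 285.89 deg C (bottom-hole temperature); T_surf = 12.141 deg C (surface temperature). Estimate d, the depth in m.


d = (T_d - T_surf) / grad * 1000
d = (285.89 - 12.141) / 134.77 * 1000
d = 2031.2 m


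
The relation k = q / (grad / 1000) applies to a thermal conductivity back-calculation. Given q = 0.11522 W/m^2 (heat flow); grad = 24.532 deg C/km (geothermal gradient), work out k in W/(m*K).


k = q / (grad / 1000)
k = 0.11522 / (24.532 / 1000)
k = 4.6967 W/(m*K)


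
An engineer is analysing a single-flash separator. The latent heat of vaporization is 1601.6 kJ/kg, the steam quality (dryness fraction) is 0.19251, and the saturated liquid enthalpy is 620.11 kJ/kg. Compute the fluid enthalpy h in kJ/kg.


h = hf + x * hfg
h = 620.11 + 0.19251 * 1601.6
h = 928.43 kJ/kg


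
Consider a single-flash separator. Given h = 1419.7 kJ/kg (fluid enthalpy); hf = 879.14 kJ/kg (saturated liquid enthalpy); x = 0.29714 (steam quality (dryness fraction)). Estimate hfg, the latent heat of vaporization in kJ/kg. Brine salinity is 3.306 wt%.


hfg = (h - hf) / x
hfg = (1419.7 - 879.14) / 0.29714
hfg = 1819.2 kJ/kg


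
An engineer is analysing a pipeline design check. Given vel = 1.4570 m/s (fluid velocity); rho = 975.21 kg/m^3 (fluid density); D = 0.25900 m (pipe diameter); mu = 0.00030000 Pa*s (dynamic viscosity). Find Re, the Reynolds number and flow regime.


Step 1: Re = rho*vel*D/mu = 975.21*1.457*0.259/0.0003 = 1.2267e+06
Step 2: Re = 1.2267e+06 > 4000, so flow is turbulent.
Re = 1.2267e+06 (turbulent)


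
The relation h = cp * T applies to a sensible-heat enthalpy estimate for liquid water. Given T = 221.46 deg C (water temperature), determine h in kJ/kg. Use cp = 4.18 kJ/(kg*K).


h = cp * T
h = 4.18 * 221.46
h = 925.70 kJ/kg


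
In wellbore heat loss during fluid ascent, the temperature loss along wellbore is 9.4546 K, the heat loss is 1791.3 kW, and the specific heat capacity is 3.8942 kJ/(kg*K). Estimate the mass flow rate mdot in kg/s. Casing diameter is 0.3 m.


mdot = Q_loss / (cp * dT)
mdot = 1791.3 / (3.8942 * 9.4546)
mdot = 48.653 kg/s


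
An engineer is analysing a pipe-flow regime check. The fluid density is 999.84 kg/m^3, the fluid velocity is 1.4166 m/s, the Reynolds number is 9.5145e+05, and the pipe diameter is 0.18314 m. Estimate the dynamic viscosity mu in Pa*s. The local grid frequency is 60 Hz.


mu = rho * vel * D / Re
mu = 999.84 * 1.4166 * 0.18314 / 9.5145e+05
mu = 0.00027263 Pa*s


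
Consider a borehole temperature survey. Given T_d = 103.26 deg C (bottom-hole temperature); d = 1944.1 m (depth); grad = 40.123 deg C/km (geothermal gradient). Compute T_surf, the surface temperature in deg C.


T_surf = T_d - grad * d / 1000
T_surf = 103.26 - 40.123 * 1944.1 / 1000
T_surf = 25.257 deg C


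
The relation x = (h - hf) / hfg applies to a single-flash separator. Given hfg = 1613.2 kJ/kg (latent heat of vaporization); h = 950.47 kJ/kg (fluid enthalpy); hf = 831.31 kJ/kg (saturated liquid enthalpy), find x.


x = (h - hf) / hfg
x = (950.47 - 831.31) / 1613.2
x = 0.073866


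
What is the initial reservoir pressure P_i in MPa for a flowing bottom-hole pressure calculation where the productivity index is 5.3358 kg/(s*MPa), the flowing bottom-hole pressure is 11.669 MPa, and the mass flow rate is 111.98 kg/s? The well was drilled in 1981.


P_i = P_wf + mdot / PI
P_i = 11.669 + 111.98 / 5.3358
P_i = 32.656 MPa


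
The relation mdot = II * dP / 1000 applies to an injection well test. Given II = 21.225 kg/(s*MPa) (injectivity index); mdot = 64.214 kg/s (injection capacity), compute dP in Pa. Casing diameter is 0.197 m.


dP = mdot * 1000 / II
dP = 64.214 * 1000 / 21.225
dP = 3025.395 kPa
Convert: 3025.395 kPa * 1000.0 = 3.0254e+06 Pa
dP = 3.0254e+06 Pa


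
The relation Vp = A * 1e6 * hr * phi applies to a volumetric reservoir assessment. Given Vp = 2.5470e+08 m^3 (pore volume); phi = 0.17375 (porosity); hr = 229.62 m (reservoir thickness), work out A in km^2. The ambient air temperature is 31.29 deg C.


A = Vp / (1e6 * hr * phi)
A = 2.5470e+08 / (1e6 * 229.62 * 0.17375)
A = 6.3840 km^2


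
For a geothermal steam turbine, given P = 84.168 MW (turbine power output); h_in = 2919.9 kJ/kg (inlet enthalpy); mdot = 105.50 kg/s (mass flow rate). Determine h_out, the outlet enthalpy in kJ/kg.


h_out = h_in - P * 1000 / mdot
h_out = 2919.9 - 84.168 * 1000 / 105.50
h_out = 2122.1 kJ/kg


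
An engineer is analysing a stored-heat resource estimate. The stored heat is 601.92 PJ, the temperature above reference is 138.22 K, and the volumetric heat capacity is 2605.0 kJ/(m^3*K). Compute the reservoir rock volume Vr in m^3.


Vr = Q_s * 1e12 / (rhoc * dT)
Vr = 601.92 * 1e12 / (2605.0 * 138.22)
Vr = 1.6717e+09 m^3


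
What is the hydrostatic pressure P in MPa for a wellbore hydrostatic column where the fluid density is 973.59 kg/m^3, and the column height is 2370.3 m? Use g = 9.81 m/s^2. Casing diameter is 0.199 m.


P = rho * g * h / 1e6
P = 973.59 * 9.81 * 2370.3 / 1e6
P = 22.639 MPa


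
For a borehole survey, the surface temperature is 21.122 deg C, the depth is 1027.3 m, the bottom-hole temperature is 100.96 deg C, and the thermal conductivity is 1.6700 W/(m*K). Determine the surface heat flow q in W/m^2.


Step 1: grad = (T_d - T_surf)/d * 1000 = (100.96 - 21.122)/1027.3 * 1000 = 77.71634 deg C/km
Step 2: q = k * grad / 1000 = 1.67 * 77.71634 / 1000 = 0.12979 W/m^2
q = 0.12979 W/m^2


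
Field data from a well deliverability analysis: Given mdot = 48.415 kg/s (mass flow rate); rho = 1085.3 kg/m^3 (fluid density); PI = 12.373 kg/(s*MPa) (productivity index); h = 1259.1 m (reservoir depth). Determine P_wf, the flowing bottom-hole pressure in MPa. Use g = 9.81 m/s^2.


Step 1: P_i = rho*g*h/1e6 = 1085.3*9.81*1259.1/1e6 = 13.40538 MPa
Step 2: P_wf = P_i - mdot/PI = 13.40538 - 48.415/12.373 = 9.4924 MPa
P_wf = 9.4924 MPa


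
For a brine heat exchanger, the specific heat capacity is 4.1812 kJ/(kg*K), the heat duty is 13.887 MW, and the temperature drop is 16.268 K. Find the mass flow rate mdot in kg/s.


mdot = Q * 1000 / (cp * dT)
mdot = 13.887 * 1000 / (4.1812 * 16.268)
mdot = 204.16 kg/s


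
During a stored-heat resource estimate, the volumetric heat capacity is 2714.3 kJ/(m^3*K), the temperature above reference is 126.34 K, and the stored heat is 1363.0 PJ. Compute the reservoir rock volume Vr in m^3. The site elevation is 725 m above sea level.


Vr = Q_s * 1e12 / (rhoc * dT)
Vr = 1363.0 * 1e12 / (2714.3 * 126.34)
Vr = 3.9746e+09 m^3


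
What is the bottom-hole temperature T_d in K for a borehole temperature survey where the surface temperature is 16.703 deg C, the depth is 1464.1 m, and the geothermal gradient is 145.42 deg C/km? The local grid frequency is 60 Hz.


T_d = T_surf + grad * d / 1000
T_d = 16.703 + 145.42 * 1464.1 / 1000
T_d = 229.6124 deg C
Convert to K: 229.6124 + 273.15 = 502.76 K
T_d = 502.76 K


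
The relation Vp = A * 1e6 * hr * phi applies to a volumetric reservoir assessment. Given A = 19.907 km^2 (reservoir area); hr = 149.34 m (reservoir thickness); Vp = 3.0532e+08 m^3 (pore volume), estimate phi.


phi = Vp / (A * 1e6 * hr)
phi = 3.0532e+08 / (19.907 * 1e6 * 149.34)
phi = 0.10270


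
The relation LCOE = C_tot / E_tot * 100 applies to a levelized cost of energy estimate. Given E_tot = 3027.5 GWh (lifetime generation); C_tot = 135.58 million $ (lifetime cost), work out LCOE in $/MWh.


LCOE = C_tot / E_tot * 100
LCOE = 135.58 / 3027.5 * 100
LCOE = 4.478282 cents/kWh
Convert: 4.478282 cents/kWh * 10.0 = 44.783 $/MWh
LCOE = 44.783 $/MWh


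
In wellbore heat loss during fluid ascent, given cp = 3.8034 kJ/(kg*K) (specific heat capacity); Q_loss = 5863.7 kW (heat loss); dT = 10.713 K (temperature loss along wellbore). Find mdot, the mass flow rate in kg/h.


mdot = Q_loss / (cp * dT)
mdot = 5863.7 / (3.8034 * 10.713)
mdot = 143.9092 kg/s
Convert: 143.9092 kg/s * 3600.0 = 5.1807e+05 kg/h
mdot = 5.1807e+05 kg/h


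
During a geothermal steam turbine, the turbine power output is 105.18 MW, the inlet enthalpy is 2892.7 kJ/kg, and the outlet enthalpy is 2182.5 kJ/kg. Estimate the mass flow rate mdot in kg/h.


mdot = P * 1000 / (h_in - h_out)
mdot = 105.18 * 1000 / (2892.7 - 2182.5)
mdot = 148.0991 kg/s
Convert: 148.0991 kg/s * 3600.0 = 5.3316e+05 kg/h
mdot = 5.3316e+05 kg/h


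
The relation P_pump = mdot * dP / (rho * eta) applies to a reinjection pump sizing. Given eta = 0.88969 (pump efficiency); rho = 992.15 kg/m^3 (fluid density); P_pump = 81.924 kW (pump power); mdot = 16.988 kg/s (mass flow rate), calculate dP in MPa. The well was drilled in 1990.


dP = P_pump * rho * eta / mdot
dP = 81.924 * 992.15 * 0.88969 / 16.988
dP = 4256.817 kPa
Convert: 4256.817 kPa * 0.001 = 4.2568 MPa
dP = 4.2568 MPa


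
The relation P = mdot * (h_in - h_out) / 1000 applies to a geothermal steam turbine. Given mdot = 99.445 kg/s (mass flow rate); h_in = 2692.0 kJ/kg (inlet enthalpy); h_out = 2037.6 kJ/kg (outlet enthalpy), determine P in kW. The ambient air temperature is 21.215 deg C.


P = mdot * (h_in - h_out) / 1000
P = 99.445 * (2692.0 - 2037.6) / 1000
P = 65.07681 MW
Convert: 65.07681 MW * 1000.0 = 65077 kW
P = 65077 kW


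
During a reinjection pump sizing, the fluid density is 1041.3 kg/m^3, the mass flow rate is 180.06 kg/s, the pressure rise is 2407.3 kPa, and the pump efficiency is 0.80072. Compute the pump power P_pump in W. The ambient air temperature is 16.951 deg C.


P_pump = mdot * dP / (rho * eta)
P_pump = 180.06 * 2407.3 / (1041.3 * 0.80072)
P_pump = 519.8654 kW
Convert: 519.8654 kW * 1000.0 = 5.1987e+05 W
P_pump = 5.1987e+05 W


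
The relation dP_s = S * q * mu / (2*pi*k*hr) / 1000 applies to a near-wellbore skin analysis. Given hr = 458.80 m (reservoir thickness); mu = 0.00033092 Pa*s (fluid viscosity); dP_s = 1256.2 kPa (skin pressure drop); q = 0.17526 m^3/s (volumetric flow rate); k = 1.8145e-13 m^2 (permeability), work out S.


S = dP_s * 1000 * 2*pi*k*hr / (q*mu)
S = 1256.2 * 1000 * 2*pi*1.8145e-13*458.80 / (0.17526*0.00033092)
S = 11.330


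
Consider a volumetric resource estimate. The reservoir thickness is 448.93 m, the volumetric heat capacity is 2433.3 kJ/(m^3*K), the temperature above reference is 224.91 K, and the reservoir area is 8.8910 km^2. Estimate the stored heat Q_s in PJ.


Step 1: Vr = A*1e6*hr = 8.891*1e6*448.93 = 3.991437e+09 m^3
Step 2: Q_s = Vr*rhoc*dT/1e12 = 3.991437e+09*2433.3*224.91/1e12 = 2184.4 PJ
Q_s = 2184.4 PJ


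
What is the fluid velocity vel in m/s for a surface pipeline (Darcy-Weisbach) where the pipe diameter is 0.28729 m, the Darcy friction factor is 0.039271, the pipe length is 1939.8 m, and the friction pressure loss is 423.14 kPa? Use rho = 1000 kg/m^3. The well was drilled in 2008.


vel = sqrt(dP*1000*2*D / (f*L*rho))
vel = sqrt(423.14*1000*2*0.28729 / (0.039271*1939.8*1000))
vel = 1.7865 m/s


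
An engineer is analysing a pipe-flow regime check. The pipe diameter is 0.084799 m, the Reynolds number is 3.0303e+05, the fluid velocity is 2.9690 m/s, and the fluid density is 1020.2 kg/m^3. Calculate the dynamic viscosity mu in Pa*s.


mu = rho * vel * D / Re
mu = 1020.2 * 2.9690 * 0.084799 / 3.0303e+05
mu = 0.00084762 Pa*s


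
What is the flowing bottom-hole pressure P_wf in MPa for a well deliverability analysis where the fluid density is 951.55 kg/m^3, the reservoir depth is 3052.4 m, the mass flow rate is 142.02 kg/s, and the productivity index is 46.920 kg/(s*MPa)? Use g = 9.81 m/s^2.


Step 1: P_i = rho*g*h/1e6 = 951.55*9.81*3052.4/1e6 = 28.49326 MPa
Step 2: P_wf = P_i - mdot/PI = 28.49326 - 142.02/46.92 = 25.466 MPa
P_wf = 25.466 MPa


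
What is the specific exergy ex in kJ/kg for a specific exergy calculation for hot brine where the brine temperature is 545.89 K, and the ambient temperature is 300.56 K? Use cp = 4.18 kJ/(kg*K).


ex = cp * ((T_b - T_0) - T_0 * ln(T_b/T_0))
ex = 4.18 * ((545.89 - 300.56) - 300.56 * ln(545.89/300.56))
ex = 275.73 kJ/kg


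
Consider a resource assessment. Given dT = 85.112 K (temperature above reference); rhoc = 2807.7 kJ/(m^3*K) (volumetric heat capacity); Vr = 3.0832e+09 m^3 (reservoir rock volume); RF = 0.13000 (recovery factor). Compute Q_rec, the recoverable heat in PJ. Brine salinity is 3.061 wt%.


Step 1: Q_s = Vr*rhoc*dT/1e12 = 3.0832e+09*2807.7*85.112/1e12 = 736.7891 PJ
Step 2: Q_rec = Q_s * RF = 736.7891 * 0.13 = 95.783 PJ
Q_rec = 95.783 PJ


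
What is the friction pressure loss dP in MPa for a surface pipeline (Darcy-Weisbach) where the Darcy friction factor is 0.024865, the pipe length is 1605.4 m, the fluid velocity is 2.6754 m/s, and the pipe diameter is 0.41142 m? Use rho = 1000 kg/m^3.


dP = f * (L/D) * (rho*vel^2/2) / 1000
dP = 0.024865 * (1605.4/0.41142) * (1000*2.6754^2/2) / 1000
dP = 347.2432 kPa
Convert: 347.2432 kPa * 0.001 = 0.34724 MPa
dP = 0.34724 MPa


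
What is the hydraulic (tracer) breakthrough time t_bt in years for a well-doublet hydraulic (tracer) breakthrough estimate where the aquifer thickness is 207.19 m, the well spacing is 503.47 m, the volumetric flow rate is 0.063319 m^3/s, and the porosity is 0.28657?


t_bt = pi * hr * phi * L^2 / (3 * Qv) / (365.25*86400)
t_bt = pi * 207.19 * 0.28657 * 503.47^2 / (3 * 0.063319) / (365.25*86400)
t_bt = 7.8875 years


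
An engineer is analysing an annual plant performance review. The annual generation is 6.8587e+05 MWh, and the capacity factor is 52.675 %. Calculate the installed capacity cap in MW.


cap = E_a / (CF/100 * 8760)
cap = 6.8587e+05 / (52.675/100 * 8760)
cap = 148.64 MW


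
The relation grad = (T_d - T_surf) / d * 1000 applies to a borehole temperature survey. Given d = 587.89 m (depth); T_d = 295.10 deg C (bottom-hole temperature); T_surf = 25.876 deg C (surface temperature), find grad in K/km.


grad = (T_d - T_surf) / d * 1000
grad = (295.10 - 25.876) / 587.89 * 1000
grad = 457.9496 deg C/km
Convert: 457.9496 deg C/km * 1.0 = 457.95 K/km
grad = 457.95 K/km


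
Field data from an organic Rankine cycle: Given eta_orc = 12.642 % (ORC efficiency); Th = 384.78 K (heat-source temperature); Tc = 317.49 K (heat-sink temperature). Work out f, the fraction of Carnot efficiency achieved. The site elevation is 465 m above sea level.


f = (eta_orc/100) / (1 - Tc/Th)
f = (12.642/100) / (1 - 317.49/384.78)
f = 0.72290


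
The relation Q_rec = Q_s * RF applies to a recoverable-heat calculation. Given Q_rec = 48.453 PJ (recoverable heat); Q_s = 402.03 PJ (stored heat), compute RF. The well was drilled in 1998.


RF = Q_rec / Q_s
RF = 48.453 / 402.03
RF = 0.12052


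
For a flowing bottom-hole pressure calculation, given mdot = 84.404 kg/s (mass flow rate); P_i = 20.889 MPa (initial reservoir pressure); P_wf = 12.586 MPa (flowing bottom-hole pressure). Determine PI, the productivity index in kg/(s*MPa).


PI = mdot / (P_i - P_wf)
PI = 84.404 / (20.889 - 12.586)
PI = 10.165 kg/(s*MPa)


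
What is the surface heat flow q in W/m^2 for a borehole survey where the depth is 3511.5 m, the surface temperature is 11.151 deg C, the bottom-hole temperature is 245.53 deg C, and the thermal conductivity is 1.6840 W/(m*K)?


Step 1: grad = (T_d - T_surf)/d * 1000 = (245.53 - 11.151)/3511.5 * 1000 = 66.74612 deg C/km
Step 2: q = k * grad / 1000 = 1.684 * 66.74612 / 1000 = 0.11240 W/m^2
q = 0.11240 W/m^2


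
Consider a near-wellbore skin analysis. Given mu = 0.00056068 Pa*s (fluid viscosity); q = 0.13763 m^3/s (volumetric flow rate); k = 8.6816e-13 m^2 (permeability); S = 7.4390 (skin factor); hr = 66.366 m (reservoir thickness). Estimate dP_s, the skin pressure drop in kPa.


dP_s = S * q * mu / (2*pi*k*hr) / 1000
dP_s = 7.4390 * 0.13763 * 0.00056068 / (2*pi*8.6816e-13*66.366) / 1000
dP_s = 1585.7 kPa


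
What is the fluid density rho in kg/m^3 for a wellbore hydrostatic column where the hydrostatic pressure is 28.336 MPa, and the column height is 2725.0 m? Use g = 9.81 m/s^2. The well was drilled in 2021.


rho = P * 1e6 / (g * h)
rho = 28.336 * 1e6 / (9.81 * 2725.0)
rho = 1060.0 kg/m^3


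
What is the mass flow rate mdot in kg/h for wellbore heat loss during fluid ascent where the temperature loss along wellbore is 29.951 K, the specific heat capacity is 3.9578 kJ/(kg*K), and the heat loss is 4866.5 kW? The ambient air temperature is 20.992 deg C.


mdot = Q_loss / (cp * dT)
mdot = 4866.5 / (3.9578 * 29.951)
mdot = 41.05363 kg/s
Convert: 41.05363 kg/s * 3600.0 = 1.4779e+05 kg/h
mdot = 1.4779e+05 kg/h


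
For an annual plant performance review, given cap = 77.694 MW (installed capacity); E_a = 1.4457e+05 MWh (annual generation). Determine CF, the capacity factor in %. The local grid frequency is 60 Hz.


CF = E_a / (cap * 8760) * 100
CF = 1.4457e+05 / (77.694 * 8760) * 100
CF = 21.242 %


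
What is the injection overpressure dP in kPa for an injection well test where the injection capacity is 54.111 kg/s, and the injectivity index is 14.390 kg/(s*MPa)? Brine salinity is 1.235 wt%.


dP = mdot * 1000 / II
dP = 54.111 * 1000 / 14.390
dP = 3760.3 kPa


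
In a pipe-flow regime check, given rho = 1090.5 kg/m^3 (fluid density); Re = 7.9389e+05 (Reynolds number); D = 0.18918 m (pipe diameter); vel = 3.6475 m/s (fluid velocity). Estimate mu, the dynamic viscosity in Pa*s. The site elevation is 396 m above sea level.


mu = rho * vel * D / Re
mu = 1090.5 * 3.6475 * 0.18918 / 7.9389e+05
mu = 0.00094784 Pa*s


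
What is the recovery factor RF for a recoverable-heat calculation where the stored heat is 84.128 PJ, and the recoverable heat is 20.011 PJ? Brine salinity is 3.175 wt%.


RF = Q_rec / Q_s
RF = 20.011 / 84.128
RF = 0.23786


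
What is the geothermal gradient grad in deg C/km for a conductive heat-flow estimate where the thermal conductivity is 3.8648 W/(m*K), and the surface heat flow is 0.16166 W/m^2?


grad = q * 1000 / k
grad = 0.16166 * 1000 / 3.8648
grad = 41.829 deg C/km


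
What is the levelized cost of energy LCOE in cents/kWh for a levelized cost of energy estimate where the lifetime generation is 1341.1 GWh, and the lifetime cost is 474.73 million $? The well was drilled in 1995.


LCOE = C_tot / E_tot * 100
LCOE = 474.73 / 1341.1 * 100
LCOE = 35.399 cents/kWh
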